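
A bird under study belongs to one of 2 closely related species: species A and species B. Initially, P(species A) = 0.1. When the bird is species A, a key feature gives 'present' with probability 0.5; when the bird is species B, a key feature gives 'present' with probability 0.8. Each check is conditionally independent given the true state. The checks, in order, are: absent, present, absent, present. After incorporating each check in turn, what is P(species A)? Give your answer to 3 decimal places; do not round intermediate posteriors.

After 'absent': P(species A) = 0.5·0.1000 / (0.5·0.1000 + 0.2·0.9000) ≈ 0.2174
After 'present': P(species A) = 0.5·0.2174 / (0.5·0.2174 + 0.8·0.7826) ≈ 0.1479
After 'absent': P(species A) = 0.5·0.1479 / (0.5·0.1479 + 0.2·0.8521) ≈ 0.3027
After 'present': P(species A) = 0.5·0.3027 / (0.5·0.3027 + 0.8·0.6973) ≈ 0.2134

0.213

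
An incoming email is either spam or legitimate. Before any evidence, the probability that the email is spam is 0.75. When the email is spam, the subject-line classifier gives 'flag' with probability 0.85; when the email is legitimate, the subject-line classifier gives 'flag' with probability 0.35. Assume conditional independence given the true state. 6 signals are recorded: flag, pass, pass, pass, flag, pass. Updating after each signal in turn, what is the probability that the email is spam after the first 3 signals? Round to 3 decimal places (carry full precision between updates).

After 'flag': P(spam) = 0.85·0.7500 / (0.85·0.7500 + 0.35·0.2500) ≈ 0.8793
After 'pass': P(spam) = 0.15·0.8793 / (0.15·0.8793 + 0.65·0.1207) ≈ 0.6270
After 'pass': P(spam) = 0.15·0.6270 / (0.15·0.6270 + 0.65·0.3730) ≈ 0.2795

0.280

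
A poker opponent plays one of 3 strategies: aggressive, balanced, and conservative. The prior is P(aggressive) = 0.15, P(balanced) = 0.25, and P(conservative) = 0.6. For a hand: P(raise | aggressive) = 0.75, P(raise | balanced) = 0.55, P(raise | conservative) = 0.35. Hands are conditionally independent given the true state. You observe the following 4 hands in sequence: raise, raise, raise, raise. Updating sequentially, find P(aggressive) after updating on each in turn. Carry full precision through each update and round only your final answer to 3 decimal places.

After 'raise': normaliser = 0.75·0.1500 + 0.55·0.2500 + 0.35·0.6000; P(aggressive) ≈ 0.2446, P(balanced) ≈ 0.2989, P(conservative) ≈ 0.4565
After 'raise': normaliser = 0.75·0.2446 + 0.55·0.2989 + 0.35·0.4565; P(aggressive) ≈ 0.3613, P(balanced) ≈ 0.3239, P(conservative) ≈ 0.3148
After 'raise': normaliser = 0.75·0.3613 + 0.55·0.3239 + 0.35·0.3148; P(aggressive) ≈ 0.4845, P(balanced) ≈ 0.3185, P(conservative) ≈ 0.1970
After 'raise': normaliser = 0.75·0.4845 + 0.55·0.3185 + 0.35·0.1970; P(aggressive) ≈ 0.5982, P(balanced) ≈ 0.2883, P(conservative) ≈ 0.1135

0.598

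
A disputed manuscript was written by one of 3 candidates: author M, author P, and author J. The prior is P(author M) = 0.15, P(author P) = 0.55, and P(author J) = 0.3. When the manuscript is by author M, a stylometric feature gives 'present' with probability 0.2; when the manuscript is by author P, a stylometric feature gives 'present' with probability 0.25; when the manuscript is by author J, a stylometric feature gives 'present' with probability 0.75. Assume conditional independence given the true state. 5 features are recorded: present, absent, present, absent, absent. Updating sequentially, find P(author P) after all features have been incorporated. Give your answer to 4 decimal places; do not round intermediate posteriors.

0.7175

Each posterior becomes the prior for the next update.
After 'present': normaliser = 0.2·0.1500 + 0.25·0.5500 + 0.75·0.3000; P(author M) ≈ 0.0764, P(author P) ≈ 0.3503, P(author J) ≈ 0.5732
After 'absent': normaliser = 0.8·0.0764 + 0.75·0.3503 + 0.25·0.5732; P(author M) ≈ 0.1309, P(author P) ≈ 0.5624, P(author J) ≈ 0.3067
After 'present': normaliser = 0.2·0.1309 + 0.25·0.5624 + 0.75·0.3067; P(author M) ≈ 0.0660, P(author P) ≈ 0.3543, P(author J) ≈ 0.5797
After 'absent': normaliser = 0.8·0.0660 + 0.75·0.3543 + 0.25·0.5797; P(author M) ≈ 0.1139, P(author P) ≈ 0.5734, P(author J) ≈ 0.3128
After 'absent': normaliser = 0.8·0.1139 + 0.75·0.5734 + 0.25·0.3128; P(author M) ≈ 0.1520, P(author P) ≈ 0.7175, P(author J) ≈ 0.1305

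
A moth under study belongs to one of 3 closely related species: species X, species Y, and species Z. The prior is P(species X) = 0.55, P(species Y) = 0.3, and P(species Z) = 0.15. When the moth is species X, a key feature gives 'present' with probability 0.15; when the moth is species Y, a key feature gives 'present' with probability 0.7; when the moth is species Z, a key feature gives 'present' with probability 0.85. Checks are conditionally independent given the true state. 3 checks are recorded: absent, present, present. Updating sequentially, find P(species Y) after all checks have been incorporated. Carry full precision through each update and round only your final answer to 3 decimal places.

0.622

After 'absent': normaliser = 0.85·0.5500 + 0.3·0.3000 + 0.15·0.1500; P(species X) ≈ 0.8060, P(species Y) ≈ 0.1552, P(species Z) ≈ 0.0388
After 'present': normaliser = 0.15·0.8060 + 0.7·0.1552 + 0.85·0.0388; P(species X) ≈ 0.4606, P(species Y) ≈ 0.4138, P(species Z) ≈ 0.1256
After 'present': normaliser = 0.15·0.4606 + 0.7·0.4138 + 0.85·0.1256; P(species X) ≈ 0.1484, P(species Y) ≈ 0.6222, P(species Z) ≈ 0.2294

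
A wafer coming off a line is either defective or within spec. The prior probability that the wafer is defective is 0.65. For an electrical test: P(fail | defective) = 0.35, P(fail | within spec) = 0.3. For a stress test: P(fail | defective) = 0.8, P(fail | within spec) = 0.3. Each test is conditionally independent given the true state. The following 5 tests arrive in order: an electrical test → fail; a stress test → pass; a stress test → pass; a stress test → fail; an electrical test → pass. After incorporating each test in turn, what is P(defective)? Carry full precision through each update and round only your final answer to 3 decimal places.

0.305

Each posterior becomes the prior for the next update.
After an electrical test='fail': P(defective) = 0.35·0.6500 / (0.35·0.6500 + 0.3·0.3500) ≈ 0.6842
After a stress test='pass': P(defective) = 0.2·0.6842 / (0.2·0.6842 + 0.7·0.3158) ≈ 0.3824
After a stress test='pass': P(defective) = 0.2·0.3824 / (0.2·0.3824 + 0.7·0.6176) ≈ 0.1503
After a stress test='fail': P(defective) = 0.8·0.1503 / (0.8·0.1503 + 0.3·0.8497) ≈ 0.3205
After an electrical test='pass': P(defective) = 0.65·0.3205 / (0.65·0.3205 + 0.7·0.6795) ≈ 0.3046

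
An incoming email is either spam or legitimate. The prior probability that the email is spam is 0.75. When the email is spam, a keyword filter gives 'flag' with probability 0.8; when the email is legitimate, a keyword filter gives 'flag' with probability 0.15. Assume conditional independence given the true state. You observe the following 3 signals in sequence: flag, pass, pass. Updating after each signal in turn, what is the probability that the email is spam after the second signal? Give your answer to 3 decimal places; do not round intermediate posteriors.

0.790

After 'flag': P(spam) = 0.8·0.7500 / (0.8·0.7500 + 0.15·0.2500) ≈ 0.9412
After 'pass': P(spam) = 0.2·0.9412 / (0.2·0.9412 + 0.85·0.0588) ≈ 0.7901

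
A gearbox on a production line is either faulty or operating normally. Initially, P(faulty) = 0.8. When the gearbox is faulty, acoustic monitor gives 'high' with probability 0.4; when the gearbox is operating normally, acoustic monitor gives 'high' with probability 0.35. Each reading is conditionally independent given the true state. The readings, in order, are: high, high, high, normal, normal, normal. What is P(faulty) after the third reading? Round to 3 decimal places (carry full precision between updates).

Apply Bayes' rule sequentially, carrying P(faulty) forward.
After 'high': P(faulty) = 0.4·0.8000 / (0.4·0.8000 + 0.35·0.2000) ≈ 0.8205
After 'high': P(faulty) = 0.4·0.8205 / (0.4·0.8205 + 0.35·0.1795) ≈ 0.8393
After 'high': P(faulty) = 0.4·0.8393 / (0.4·0.8393 + 0.35·0.1607) ≈ 0.8565

0.857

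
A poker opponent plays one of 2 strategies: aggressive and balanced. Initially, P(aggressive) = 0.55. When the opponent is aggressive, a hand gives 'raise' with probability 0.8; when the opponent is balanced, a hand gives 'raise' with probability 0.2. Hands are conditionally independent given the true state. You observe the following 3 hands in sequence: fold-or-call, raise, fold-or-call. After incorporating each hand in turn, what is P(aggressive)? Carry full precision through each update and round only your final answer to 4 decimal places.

0.2340

After 'fold-or-call': P(aggressive) = 0.2·0.5500 / (0.2·0.5500 + 0.8·0.4500) ≈ 0.2340
After 'raise': P(aggressive) = 0.8·0.2340 / (0.8·0.2340 + 0.2·0.7660) ≈ 0.5500
After 'fold-or-call': P(aggressive) = 0.2·0.5500 / (0.2·0.5500 + 0.8·0.4500) ≈ 0.2340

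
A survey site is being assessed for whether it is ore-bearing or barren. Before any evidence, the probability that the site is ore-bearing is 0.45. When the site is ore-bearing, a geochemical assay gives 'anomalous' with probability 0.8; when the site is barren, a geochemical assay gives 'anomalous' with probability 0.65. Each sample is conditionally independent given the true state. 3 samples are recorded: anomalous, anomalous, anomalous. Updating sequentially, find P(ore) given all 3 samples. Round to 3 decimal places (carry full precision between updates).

Apply Bayes' rule sequentially, carrying P(ore) forward.
After 'anomalous': P(ore) = 0.8·0.4500 / (0.8·0.4500 + 0.65·0.5500) ≈ 0.5017
After 'anomalous': P(ore) = 0.8·0.5017 / (0.8·0.5017 + 0.65·0.4983) ≈ 0.5534
After 'anomalous': P(ore) = 0.8·0.5534 / (0.8·0.5534 + 0.65·0.4466) ≈ 0.6040

0.604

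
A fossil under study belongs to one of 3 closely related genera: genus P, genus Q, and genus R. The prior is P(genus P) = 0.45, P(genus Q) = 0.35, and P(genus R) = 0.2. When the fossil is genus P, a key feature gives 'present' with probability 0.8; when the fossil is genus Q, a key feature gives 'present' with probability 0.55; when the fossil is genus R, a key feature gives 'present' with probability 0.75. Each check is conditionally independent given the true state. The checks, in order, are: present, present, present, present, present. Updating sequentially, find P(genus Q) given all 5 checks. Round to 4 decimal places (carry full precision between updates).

After 'present': normaliser = 0.8·0.4500 + 0.55·0.3500 + 0.75·0.2000; P(genus P) ≈ 0.5125, P(genus Q) ≈ 0.2740, P(genus R) ≈ 0.2135
After 'present': normaliser = 0.8·0.5125 + 0.55·0.2740 + 0.75·0.2135; P(genus P) ≈ 0.5687, P(genus Q) ≈ 0.2091, P(genus R) ≈ 0.2222
After 'present': normaliser = 0.8·0.5687 + 0.55·0.2091 + 0.75·0.2222; P(genus P) ≈ 0.6177, P(genus Q) ≈ 0.1561, P(genus R) ≈ 0.2262
After 'present': normaliser = 0.8·0.6177 + 0.55·0.1561 + 0.75·0.2262; P(genus P) ≈ 0.6592, P(genus Q) ≈ 0.1145, P(genus R) ≈ 0.2263
After 'present': normaliser = 0.8·0.6592 + 0.55·0.1145 + 0.75·0.2263; P(genus P) ≈ 0.6938, P(genus Q) ≈ 0.0829, P(genus R) ≈ 0.2233

0.0829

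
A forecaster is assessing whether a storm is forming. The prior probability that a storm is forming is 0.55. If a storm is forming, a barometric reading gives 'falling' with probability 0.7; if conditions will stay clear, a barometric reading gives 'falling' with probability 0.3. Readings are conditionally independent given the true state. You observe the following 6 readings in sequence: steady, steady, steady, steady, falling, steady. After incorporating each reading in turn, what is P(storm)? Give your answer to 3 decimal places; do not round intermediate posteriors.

0.040

After 'steady': P(storm) = 0.3·0.5500 / (0.3·0.5500 + 0.7·0.4500) ≈ 0.3438
After 'steady': P(storm) = 0.3·0.3438 / (0.3·0.3438 + 0.7·0.6562) ≈ 0.1833
After 'steady': P(storm) = 0.3·0.1833 / (0.3·0.1833 + 0.7·0.8167) ≈ 0.0878
After 'steady': P(storm) = 0.3·0.0878 / (0.3·0.0878 + 0.7·0.9122) ≈ 0.0396
After 'falling': P(storm) = 0.7·0.0396 / (0.7·0.0396 + 0.3·0.9604) ≈ 0.0878
After 'steady': P(storm) = 0.3·0.0878 / (0.3·0.0878 + 0.7·0.9122) ≈ 0.0396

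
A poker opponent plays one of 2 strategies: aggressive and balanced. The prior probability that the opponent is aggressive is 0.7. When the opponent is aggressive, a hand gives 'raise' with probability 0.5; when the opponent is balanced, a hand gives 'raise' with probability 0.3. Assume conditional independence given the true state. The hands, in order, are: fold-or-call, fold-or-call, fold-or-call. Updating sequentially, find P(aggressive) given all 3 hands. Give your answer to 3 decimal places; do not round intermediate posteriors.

After 'fold-or-call': P(aggressive) = 0.5·0.7000 / (0.5·0.7000 + 0.7·0.3000) ≈ 0.6250
After 'fold-or-call': P(aggressive) = 0.5·0.6250 / (0.5·0.6250 + 0.7·0.3750) ≈ 0.5435
After 'fold-or-call': P(aggressive) = 0.5·0.5435 / (0.5·0.5435 + 0.7·0.4565) ≈ 0.4596

0.460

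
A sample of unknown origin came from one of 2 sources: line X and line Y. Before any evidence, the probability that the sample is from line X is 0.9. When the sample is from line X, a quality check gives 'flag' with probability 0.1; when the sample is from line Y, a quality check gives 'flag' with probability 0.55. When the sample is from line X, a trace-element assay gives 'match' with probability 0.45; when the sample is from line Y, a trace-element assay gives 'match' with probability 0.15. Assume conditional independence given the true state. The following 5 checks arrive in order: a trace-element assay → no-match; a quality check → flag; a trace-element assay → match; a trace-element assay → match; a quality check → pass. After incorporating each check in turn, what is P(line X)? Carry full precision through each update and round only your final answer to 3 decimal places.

0.950

After a trace-element assay='no-match': P(line X) = 0.55·0.9000 / (0.55·0.9000 + 0.85·0.1000) ≈ 0.8534
After a quality check='flag': P(line X) = 0.1·0.8534 / (0.1·0.8534 + 0.55·0.1466) ≈ 0.5143
After a trace-element assay='match': P(line X) = 0.45·0.5143 / (0.45·0.5143 + 0.15·0.4857) ≈ 0.7606
After a trace-element assay='match': P(line X) = 0.45·0.7606 / (0.45·0.7606 + 0.15·0.2394) ≈ 0.9050
After a quality check='pass': P(line X) = 0.9·0.9050 / (0.9·0.9050 + 0.45·0.0950) ≈ 0.9501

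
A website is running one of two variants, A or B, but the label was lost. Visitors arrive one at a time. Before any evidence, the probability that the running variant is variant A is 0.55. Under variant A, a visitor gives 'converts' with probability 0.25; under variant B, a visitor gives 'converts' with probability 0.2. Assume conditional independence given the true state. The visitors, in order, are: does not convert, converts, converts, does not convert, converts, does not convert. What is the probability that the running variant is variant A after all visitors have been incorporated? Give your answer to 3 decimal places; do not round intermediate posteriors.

0.663

After 'does not convert': P(A) = 0.75·0.5500 / (0.75·0.5500 + 0.8·0.4500) ≈ 0.5340
After 'converts': P(A) = 0.25·0.5340 / (0.25·0.5340 + 0.2·0.4660) ≈ 0.5889
After 'converts': P(A) = 0.25·0.5889 / (0.25·0.5889 + 0.2·0.4111) ≈ 0.6416
After 'does not convert': P(A) = 0.75·0.6416 / (0.75·0.6416 + 0.8·0.3584) ≈ 0.6267
After 'converts': P(A) = 0.25·0.6267 / (0.25·0.6267 + 0.2·0.3733) ≈ 0.6772
After 'does not convert': P(A) = 0.75·0.6772 / (0.75·0.6772 + 0.8·0.3228) ≈ 0.6630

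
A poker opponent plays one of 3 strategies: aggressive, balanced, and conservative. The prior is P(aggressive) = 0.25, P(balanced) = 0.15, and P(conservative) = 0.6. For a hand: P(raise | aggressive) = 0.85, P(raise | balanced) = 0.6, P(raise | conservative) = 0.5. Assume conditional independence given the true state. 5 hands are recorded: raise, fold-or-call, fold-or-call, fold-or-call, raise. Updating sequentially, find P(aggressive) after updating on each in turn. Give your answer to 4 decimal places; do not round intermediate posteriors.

After 'raise': normaliser = 0.85·0.2500 + 0.6·0.1500 + 0.5·0.6000; P(aggressive) ≈ 0.3527, P(balanced) ≈ 0.1494, P(conservative) ≈ 0.4979
After 'fold-or-call': normaliser = 0.15·0.3527 + 0.4·0.1494 + 0.5·0.4979; P(aggressive) ≈ 0.1463, P(balanced) ≈ 0.1652, P(conservative) ≈ 0.6885
After 'fold-or-call': normaliser = 0.15·0.1463 + 0.4·0.1652 + 0.5·0.6885; P(aggressive) ≈ 0.0508, P(balanced) ≈ 0.1529, P(conservative) ≈ 0.7963
After 'fold-or-call': normaliser = 0.15·0.0508 + 0.4·0.1529 + 0.5·0.7963; P(aggressive) ≈ 0.0163, P(balanced) ≈ 0.1310, P(conservative) ≈ 0.8527
After 'raise': normaliser = 0.85·0.0163 + 0.6·0.1310 + 0.5·0.8527; P(aggressive) ≈ 0.0267, P(balanced) ≈ 0.1515, P(conservative) ≈ 0.8218

0.0267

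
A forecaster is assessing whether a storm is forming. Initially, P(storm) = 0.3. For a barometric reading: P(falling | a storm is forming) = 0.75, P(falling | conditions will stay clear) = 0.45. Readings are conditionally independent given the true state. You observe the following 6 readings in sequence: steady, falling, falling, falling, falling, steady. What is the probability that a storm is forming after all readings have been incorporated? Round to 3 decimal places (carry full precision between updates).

Apply Bayes' rule sequentially, carrying P(storm) forward.
After 'steady': P(storm) = 0.25·0.3000 / (0.25·0.3000 + 0.55·0.7000) ≈ 0.1630
After 'falling': P(storm) = 0.75·0.1630 / (0.75·0.1630 + 0.45·0.8370) ≈ 0.2451
After 'falling': P(storm) = 0.75·0.2451 / (0.75·0.2451 + 0.45·0.7549) ≈ 0.3511
After 'falling': P(storm) = 0.75·0.3511 / (0.75·0.3511 + 0.45·0.6489) ≈ 0.4742
After 'falling': P(storm) = 0.75·0.4742 / (0.75·0.4742 + 0.45·0.5258) ≈ 0.6005
After 'steady': P(storm) = 0.25·0.6005 / (0.25·0.6005 + 0.55·0.3995) ≈ 0.4059

0.406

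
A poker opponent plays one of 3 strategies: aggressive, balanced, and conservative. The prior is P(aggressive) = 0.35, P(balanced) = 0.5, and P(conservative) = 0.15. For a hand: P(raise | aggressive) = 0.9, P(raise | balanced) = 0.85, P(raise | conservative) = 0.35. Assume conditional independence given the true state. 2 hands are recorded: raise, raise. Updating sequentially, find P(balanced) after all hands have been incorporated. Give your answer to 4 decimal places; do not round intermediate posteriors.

After 'raise': normaliser = 0.9·0.3500 + 0.85·0.5000 + 0.35·0.1500; P(aggressive) ≈ 0.3975, P(balanced) ≈ 0.5363, P(conservative) ≈ 0.0662
After 'raise': normaliser = 0.9·0.3975 + 0.85·0.5363 + 0.35·0.0662; P(aggressive) ≈ 0.4275, P(balanced) ≈ 0.5448, P(conservative) ≈ 0.0277

0.5448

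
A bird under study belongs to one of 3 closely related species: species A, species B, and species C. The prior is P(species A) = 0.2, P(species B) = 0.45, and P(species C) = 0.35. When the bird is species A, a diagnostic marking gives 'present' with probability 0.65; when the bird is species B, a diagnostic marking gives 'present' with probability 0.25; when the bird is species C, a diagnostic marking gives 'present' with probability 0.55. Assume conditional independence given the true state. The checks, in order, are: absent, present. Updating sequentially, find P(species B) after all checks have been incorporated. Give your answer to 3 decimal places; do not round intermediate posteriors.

0.390

After 'absent': normaliser = 0.35·0.2000 + 0.75·0.4500 + 0.45·0.3500; P(species A) ≈ 0.1239, P(species B) ≈ 0.5973, P(species C) ≈ 0.2788
After 'present': normaliser = 0.65·0.1239 + 0.25·0.5973 + 0.55·0.2788; P(species A) ≈ 0.2102, P(species B) ≈ 0.3897, P(species C) ≈ 0.4001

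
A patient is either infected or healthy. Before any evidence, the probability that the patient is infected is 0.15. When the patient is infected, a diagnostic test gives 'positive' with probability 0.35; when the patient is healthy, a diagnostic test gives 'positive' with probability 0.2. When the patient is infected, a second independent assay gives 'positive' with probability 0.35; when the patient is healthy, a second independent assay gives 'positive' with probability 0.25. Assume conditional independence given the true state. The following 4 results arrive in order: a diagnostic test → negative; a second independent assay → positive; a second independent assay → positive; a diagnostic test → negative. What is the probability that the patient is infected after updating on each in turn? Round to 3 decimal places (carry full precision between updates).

0.186

After a diagnostic test='negative': P(infected) = 0.65·0.1500 / (0.65·0.1500 + 0.8·0.8500) ≈ 0.1254
After a second independent assay='positive': P(infected) = 0.35·0.1254 / (0.35·0.1254 + 0.25·0.8746) ≈ 0.1672
After a second independent assay='positive': P(infected) = 0.35·0.1672 / (0.35·0.1672 + 0.25·0.8328) ≈ 0.2194
After a diagnostic test='negative': P(infected) = 0.65·0.2194 / (0.65·0.2194 + 0.8·0.7806) ≈ 0.1859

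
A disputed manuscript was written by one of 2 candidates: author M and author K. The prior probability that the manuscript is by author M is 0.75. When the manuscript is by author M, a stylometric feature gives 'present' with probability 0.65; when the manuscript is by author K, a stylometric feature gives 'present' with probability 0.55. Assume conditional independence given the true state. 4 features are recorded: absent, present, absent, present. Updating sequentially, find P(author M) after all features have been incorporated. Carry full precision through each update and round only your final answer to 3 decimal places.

0.717

After 'absent': P(author M) = 0.35·0.7500 / (0.35·0.7500 + 0.45·0.2500) ≈ 0.7000
After 'present': P(author M) = 0.65·0.7000 / (0.65·0.7000 + 0.55·0.3000) ≈ 0.7339
After 'absent': P(author M) = 0.35·0.7339 / (0.35·0.7339 + 0.45·0.2661) ≈ 0.6820
After 'present': P(author M) = 0.65·0.6820 / (0.65·0.6820 + 0.55·0.3180) ≈ 0.7171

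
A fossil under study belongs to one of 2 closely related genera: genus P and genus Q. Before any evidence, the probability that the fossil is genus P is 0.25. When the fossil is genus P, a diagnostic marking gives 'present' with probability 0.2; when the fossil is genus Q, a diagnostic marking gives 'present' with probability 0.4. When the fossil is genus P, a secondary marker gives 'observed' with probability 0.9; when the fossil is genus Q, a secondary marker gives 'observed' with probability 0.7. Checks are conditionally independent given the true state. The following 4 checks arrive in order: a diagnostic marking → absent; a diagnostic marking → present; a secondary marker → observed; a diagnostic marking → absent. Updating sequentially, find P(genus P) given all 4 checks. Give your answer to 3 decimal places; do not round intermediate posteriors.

0.276

Each posterior becomes the prior for the next update.
After a diagnostic marking='absent': P(genus P) = 0.8·0.2500 / (0.8·0.2500 + 0.6·0.7500) ≈ 0.3077
After a diagnostic marking='present': P(genus P) = 0.2·0.3077 / (0.2·0.3077 + 0.4·0.6923) ≈ 0.1818
After a secondary marker='observed': P(genus P) = 0.9·0.1818 / (0.9·0.1818 + 0.7·0.8182) ≈ 0.2222
After a diagnostic marking='absent': P(genus P) = 0.8·0.2222 / (0.8·0.2222 + 0.6·0.7778) ≈ 0.2759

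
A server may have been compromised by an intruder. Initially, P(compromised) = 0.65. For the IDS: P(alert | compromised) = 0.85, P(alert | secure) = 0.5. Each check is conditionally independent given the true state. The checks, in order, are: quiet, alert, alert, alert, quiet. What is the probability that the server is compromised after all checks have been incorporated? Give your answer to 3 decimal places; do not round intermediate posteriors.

After 'quiet': P(compromised) = 0.15·0.6500 / (0.15·0.6500 + 0.5·0.3500) ≈ 0.3578
After 'alert': P(compromised) = 0.85·0.3578 / (0.85·0.3578 + 0.5·0.6422) ≈ 0.4864
After 'alert': P(compromised) = 0.85·0.4864 / (0.85·0.4864 + 0.5·0.5136) ≈ 0.6169
After 'alert': P(compromised) = 0.85·0.6169 / (0.85·0.6169 + 0.5·0.3831) ≈ 0.7324
After 'quiet': P(compromised) = 0.15·0.7324 / (0.15·0.7324 + 0.5·0.2676) ≈ 0.4509

0.451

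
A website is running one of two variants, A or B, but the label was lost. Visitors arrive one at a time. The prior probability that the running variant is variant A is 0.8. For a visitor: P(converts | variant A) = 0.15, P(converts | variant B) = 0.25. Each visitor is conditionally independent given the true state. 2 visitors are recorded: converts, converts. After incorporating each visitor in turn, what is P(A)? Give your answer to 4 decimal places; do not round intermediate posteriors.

0.5902

After 'converts': P(A) = 0.15·0.8000 / (0.15·0.8000 + 0.25·0.2000) ≈ 0.7059
After 'converts': P(A) = 0.15·0.7059 / (0.15·0.7059 + 0.25·0.2941) ≈ 0.5902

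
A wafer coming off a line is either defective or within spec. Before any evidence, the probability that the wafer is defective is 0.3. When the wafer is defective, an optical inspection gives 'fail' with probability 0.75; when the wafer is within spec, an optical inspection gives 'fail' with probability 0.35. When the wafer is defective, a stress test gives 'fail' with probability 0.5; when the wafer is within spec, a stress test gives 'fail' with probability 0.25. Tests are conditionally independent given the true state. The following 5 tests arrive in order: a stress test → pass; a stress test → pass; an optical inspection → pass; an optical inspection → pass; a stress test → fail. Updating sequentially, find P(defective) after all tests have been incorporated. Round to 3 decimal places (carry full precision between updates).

After a stress test='pass': P(defective) = 0.5·0.3000 / (0.5·0.3000 + 0.75·0.7000) ≈ 0.2222
After a stress test='pass': P(defective) = 0.5·0.2222 / (0.5·0.2222 + 0.75·0.7778) ≈ 0.1600
After an optical inspection='pass': P(defective) = 0.25·0.1600 / (0.25·0.1600 + 0.65·0.8400) ≈ 0.0683
After an optical inspection='pass': P(defective) = 0.25·0.0683 / (0.25·0.0683 + 0.65·0.9317) ≈ 0.0274
After a stress test='fail': P(defective) = 0.5·0.0274 / (0.5·0.0274 + 0.25·0.9726) ≈ 0.0533

0.053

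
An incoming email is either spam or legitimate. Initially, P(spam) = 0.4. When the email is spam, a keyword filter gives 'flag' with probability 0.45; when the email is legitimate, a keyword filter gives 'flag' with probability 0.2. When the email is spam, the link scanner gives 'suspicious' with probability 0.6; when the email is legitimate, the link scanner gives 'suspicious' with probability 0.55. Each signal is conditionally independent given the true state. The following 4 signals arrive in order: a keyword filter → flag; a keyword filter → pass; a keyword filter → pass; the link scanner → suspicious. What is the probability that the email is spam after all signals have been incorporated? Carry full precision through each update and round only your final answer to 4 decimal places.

0.4361

Apply Bayes' rule sequentially, carrying P(spam) forward.
After a keyword filter='flag': P(spam) = 0.45·0.4000 / (0.45·0.4000 + 0.2·0.6000) ≈ 0.6000
After a keyword filter='pass': P(spam) = 0.55·0.6000 / (0.55·0.6000 + 0.8·0.4000) ≈ 0.5077
After a keyword filter='pass': P(spam) = 0.55·0.5077 / (0.55·0.5077 + 0.8·0.4923) ≈ 0.4149
After the link scanner='suspicious': P(spam) = 0.6·0.4149 / (0.6·0.4149 + 0.55·0.5851) ≈ 0.4361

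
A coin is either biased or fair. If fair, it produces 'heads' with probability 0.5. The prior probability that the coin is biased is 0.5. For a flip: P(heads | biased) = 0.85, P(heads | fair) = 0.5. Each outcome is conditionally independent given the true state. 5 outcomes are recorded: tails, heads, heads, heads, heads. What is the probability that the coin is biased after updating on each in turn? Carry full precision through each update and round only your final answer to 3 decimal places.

0.715

After 'tails': P(biased) = 0.15·0.5000 / (0.15·0.5000 + 0.5·0.5000) ≈ 0.2308
After 'heads': P(biased) = 0.85·0.2308 / (0.85·0.2308 + 0.5·0.7692) ≈ 0.3377
After 'heads': P(biased) = 0.85·0.3377 / (0.85·0.3377 + 0.5·0.6623) ≈ 0.4644
After 'heads': P(biased) = 0.85·0.4644 / (0.85·0.4644 + 0.5·0.5356) ≈ 0.5958
After 'heads': P(biased) = 0.85·0.5958 / (0.85·0.5958 + 0.5·0.4042) ≈ 0.7147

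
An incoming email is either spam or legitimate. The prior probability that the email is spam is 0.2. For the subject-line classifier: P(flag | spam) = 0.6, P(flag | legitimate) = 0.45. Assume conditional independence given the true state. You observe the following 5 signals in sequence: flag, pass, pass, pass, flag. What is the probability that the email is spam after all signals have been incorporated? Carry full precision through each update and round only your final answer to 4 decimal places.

0.1460

Each posterior becomes the prior for the next update.
After 'flag': P(spam) = 0.6·0.2000 / (0.6·0.2000 + 0.45·0.8000) ≈ 0.2500
After 'pass': P(spam) = 0.4·0.2500 / (0.4·0.2500 + 0.55·0.7500) ≈ 0.1951
After 'pass': P(spam) = 0.4·0.1951 / (0.4·0.1951 + 0.55·0.8049) ≈ 0.1499
After 'pass': P(spam) = 0.4·0.1499 / (0.4·0.1499 + 0.55·0.8501) ≈ 0.1137
After 'flag': P(spam) = 0.6·0.1137 / (0.6·0.1137 + 0.45·0.8863) ≈ 0.1460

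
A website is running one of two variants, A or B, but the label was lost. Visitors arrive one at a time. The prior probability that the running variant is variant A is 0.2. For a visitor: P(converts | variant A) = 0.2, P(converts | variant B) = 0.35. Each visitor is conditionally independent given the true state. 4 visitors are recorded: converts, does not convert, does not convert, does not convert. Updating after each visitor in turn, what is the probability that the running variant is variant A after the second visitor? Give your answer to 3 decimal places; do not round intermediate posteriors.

Each posterior becomes the prior for the next update.
After 'converts': P(A) = 0.2·0.2000 / (0.2·0.2000 + 0.35·0.8000) ≈ 0.1250
After 'does not convert': P(A) = 0.8·0.1250 / (0.8·0.1250 + 0.65·0.8750) ≈ 0.1495

0.150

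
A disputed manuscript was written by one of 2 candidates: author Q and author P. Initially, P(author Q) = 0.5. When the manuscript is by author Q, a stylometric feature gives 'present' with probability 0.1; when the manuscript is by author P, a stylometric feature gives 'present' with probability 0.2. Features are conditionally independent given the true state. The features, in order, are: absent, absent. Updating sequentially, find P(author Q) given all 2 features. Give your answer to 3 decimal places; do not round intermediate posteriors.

Apply Bayes' rule sequentially, carrying P(author Q) forward.
After 'absent': P(author Q) = 0.9·0.5000 / (0.9·0.5000 + 0.8·0.5000) ≈ 0.5294
After 'absent': P(author Q) = 0.9·0.5294 / (0.9·0.5294 + 0.8·0.4706) ≈ 0.5586

0.559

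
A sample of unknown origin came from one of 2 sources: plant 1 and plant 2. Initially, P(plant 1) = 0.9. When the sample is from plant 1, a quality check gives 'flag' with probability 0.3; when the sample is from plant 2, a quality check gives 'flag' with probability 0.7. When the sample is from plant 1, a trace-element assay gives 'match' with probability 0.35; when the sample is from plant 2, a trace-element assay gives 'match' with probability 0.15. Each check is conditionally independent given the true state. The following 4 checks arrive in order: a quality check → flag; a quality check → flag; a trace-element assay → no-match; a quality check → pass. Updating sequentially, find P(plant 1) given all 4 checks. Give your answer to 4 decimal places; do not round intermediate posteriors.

0.7468

After a quality check='flag': P(plant 1) = 0.3·0.9000 / (0.3·0.9000 + 0.7·0.1000) ≈ 0.7941
After a quality check='flag': P(plant 1) = 0.3·0.7941 / (0.3·0.7941 + 0.7·0.2059) ≈ 0.6231
After a trace-element assay='no-match': P(plant 1) = 0.65·0.6231 / (0.65·0.6231 + 0.85·0.3769) ≈ 0.5583
After a quality check='pass': P(plant 1) = 0.7·0.5583 / (0.7·0.5583 + 0.3·0.4417) ≈ 0.7468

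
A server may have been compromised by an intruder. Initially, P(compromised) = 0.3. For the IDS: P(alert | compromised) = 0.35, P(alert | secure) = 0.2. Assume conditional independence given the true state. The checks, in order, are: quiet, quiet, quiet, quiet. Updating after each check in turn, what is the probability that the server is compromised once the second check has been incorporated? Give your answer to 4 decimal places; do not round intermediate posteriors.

After 'quiet': P(compromised) = 0.65·0.3000 / (0.65·0.3000 + 0.8·0.7000) ≈ 0.2583
After 'quiet': P(compromised) = 0.65·0.2583 / (0.65·0.2583 + 0.8·0.7417) ≈ 0.2205

0.2205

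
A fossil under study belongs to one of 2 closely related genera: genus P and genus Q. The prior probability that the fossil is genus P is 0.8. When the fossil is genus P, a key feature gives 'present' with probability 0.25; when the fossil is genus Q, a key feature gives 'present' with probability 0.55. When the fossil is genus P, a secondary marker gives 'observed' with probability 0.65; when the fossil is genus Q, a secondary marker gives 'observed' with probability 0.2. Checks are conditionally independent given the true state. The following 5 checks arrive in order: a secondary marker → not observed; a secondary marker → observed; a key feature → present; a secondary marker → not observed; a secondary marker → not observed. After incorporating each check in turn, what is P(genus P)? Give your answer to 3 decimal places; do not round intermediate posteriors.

0.331

After a secondary marker='not observed': P(genus P) = 0.35·0.8000 / (0.35·0.8000 + 0.8·0.2000) ≈ 0.6364
After a secondary marker='observed': P(genus P) = 0.65·0.6364 / (0.65·0.6364 + 0.2·0.3636) ≈ 0.8505
After a key feature='present': P(genus P) = 0.25·0.8505 / (0.25·0.8505 + 0.55·0.1495) ≈ 0.7211
After a secondary marker='not observed': P(genus P) = 0.35·0.7211 / (0.35·0.7211 + 0.8·0.2789) ≈ 0.5307
After a secondary marker='not observed': P(genus P) = 0.35·0.5307 / (0.35·0.5307 + 0.8·0.4693) ≈ 0.3310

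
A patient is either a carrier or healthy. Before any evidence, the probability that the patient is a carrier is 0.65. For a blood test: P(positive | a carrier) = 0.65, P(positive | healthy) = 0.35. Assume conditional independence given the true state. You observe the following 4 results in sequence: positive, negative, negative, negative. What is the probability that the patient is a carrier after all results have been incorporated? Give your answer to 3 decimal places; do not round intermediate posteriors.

After 'positive': P(carrier) = 0.65·0.6500 / (0.65·0.6500 + 0.35·0.3500) ≈ 0.7752
After 'negative': P(carrier) = 0.35·0.7752 / (0.35·0.7752 + 0.65·0.2248) ≈ 0.6500
After 'negative': P(carrier) = 0.35·0.6500 / (0.35·0.6500 + 0.65·0.3500) ≈ 0.5000
After 'negative': P(carrier) = 0.35·0.5000 / (0.35·0.5000 + 0.65·0.5000) ≈ 0.3500

0.350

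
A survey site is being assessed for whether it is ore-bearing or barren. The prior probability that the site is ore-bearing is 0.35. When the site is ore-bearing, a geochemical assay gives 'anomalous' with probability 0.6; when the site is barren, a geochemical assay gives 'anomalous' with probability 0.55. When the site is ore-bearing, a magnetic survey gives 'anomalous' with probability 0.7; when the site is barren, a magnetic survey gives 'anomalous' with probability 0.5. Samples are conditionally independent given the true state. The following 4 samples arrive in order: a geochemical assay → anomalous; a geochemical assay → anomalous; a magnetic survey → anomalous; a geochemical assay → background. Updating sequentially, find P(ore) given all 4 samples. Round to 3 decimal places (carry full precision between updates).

0.444

Each posterior becomes the prior for the next update.
After a geochemical assay='anomalous': P(ore) = 0.6·0.3500 / (0.6·0.3500 + 0.55·0.6500) ≈ 0.3700
After a geochemical assay='anomalous': P(ore) = 0.6·0.3700 / (0.6·0.3700 + 0.55·0.6300) ≈ 0.3905
After a magnetic survey='anomalous': P(ore) = 0.7·0.3905 / (0.7·0.3905 + 0.5·0.6095) ≈ 0.4729
After a geochemical assay='background': P(ore) = 0.4·0.4729 / (0.4·0.4729 + 0.45·0.5271) ≈ 0.4437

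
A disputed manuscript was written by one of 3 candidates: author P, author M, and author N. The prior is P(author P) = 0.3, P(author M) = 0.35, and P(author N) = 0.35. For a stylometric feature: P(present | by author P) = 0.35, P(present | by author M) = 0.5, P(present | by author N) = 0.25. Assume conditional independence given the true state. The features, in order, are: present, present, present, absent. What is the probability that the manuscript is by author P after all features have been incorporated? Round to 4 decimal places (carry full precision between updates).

0.2435

Each posterior becomes the prior for the next update.
After 'present': normaliser = 0.35·0.3000 + 0.5·0.3500 + 0.25·0.3500; P(author P) ≈ 0.2857, P(author M) ≈ 0.4762, P(author N) ≈ 0.2381
After 'present': normaliser = 0.35·0.2857 + 0.5·0.4762 + 0.25·0.2381; P(author P) ≈ 0.2515, P(author M) ≈ 0.5988, P(author N) ≈ 0.1497
After 'present': normaliser = 0.35·0.2515 + 0.5·0.5988 + 0.25·0.1497; P(author P) ≈ 0.2072, P(author M) ≈ 0.7047, P(author N) ≈ 0.0881
After 'absent': normaliser = 0.65·0.2072 + 0.5·0.7047 + 0.75·0.0881; P(author P) ≈ 0.2435, P(author M) ≈ 0.6371, P(author N) ≈ 0.1194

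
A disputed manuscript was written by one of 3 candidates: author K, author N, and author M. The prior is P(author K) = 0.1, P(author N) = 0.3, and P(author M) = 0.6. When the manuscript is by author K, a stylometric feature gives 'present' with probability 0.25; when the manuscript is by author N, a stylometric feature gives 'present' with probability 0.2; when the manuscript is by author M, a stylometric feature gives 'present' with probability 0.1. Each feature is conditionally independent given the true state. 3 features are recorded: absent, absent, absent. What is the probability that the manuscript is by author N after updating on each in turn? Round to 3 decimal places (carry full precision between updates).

0.243

After 'absent': normaliser = 0.75·0.1000 + 0.8·0.3000 + 0.9·0.6000; P(author K) ≈ 0.0877, P(author N) ≈ 0.2807, P(author M) ≈ 0.6316
After 'absent': normaliser = 0.75·0.0877 + 0.8·0.2807 + 0.9·0.6316; P(author K) ≈ 0.0766, P(author N) ≈ 0.2615, P(author M) ≈ 0.6619
After 'absent': normaliser = 0.75·0.0766 + 0.8·0.2615 + 0.9·0.6619; P(author K) ≈ 0.0666, P(author N) ≈ 0.2426, P(author M) ≈ 0.6908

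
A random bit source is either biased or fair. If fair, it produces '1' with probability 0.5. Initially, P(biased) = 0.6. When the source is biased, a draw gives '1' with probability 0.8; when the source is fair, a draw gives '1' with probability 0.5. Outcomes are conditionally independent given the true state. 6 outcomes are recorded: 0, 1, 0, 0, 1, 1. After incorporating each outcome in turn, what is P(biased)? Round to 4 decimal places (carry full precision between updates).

After '0': P(biased) = 0.2·0.6000 / (0.2·0.6000 + 0.5·0.4000) ≈ 0.3750
After '1': P(biased) = 0.8·0.3750 / (0.8·0.3750 + 0.5·0.6250) ≈ 0.4898
After '0': P(biased) = 0.2·0.4898 / (0.2·0.4898 + 0.5·0.5102) ≈ 0.2775
After '0': P(biased) = 0.2·0.2775 / (0.2·0.2775 + 0.5·0.7225) ≈ 0.1331
After '1': P(biased) = 0.8·0.1331 / (0.8·0.1331 + 0.5·0.8669) ≈ 0.1973
After '1': P(biased) = 0.8·0.1973 / (0.8·0.1973 + 0.5·0.8027) ≈ 0.2822

0.2822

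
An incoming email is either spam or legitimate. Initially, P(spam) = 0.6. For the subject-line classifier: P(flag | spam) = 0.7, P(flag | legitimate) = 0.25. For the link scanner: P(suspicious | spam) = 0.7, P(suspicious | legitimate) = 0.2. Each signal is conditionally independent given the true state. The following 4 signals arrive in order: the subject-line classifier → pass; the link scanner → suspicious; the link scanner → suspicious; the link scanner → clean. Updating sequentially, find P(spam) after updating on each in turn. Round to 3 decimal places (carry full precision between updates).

After the subject-line classifier='pass': P(spam) = 0.3·0.6000 / (0.3·0.6000 + 0.75·0.4000) ≈ 0.3750
After the link scanner='suspicious': P(spam) = 0.7·0.3750 / (0.7·0.3750 + 0.2·0.6250) ≈ 0.6774
After the link scanner='suspicious': P(spam) = 0.7·0.6774 / (0.7·0.6774 + 0.2·0.3226) ≈ 0.8802
After the link scanner='clean': P(spam) = 0.3·0.8802 / (0.3·0.8802 + 0.8·0.1198) ≈ 0.7338

0.734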